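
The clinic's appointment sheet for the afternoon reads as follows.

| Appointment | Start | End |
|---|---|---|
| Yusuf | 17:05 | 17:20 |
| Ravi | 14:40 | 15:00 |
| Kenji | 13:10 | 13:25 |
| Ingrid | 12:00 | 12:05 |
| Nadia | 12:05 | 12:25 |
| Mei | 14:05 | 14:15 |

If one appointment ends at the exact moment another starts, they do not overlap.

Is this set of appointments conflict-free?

Sorted by start: Ingrid, Nadia, Kenji, Mei, Ravi, Yusuf.
Nadia starts exactly when Ingrid ends (back-to-back, no overlap); Ingrid is clear from here.
Kenji starts after Nadia ends; Nadia is clear from here.
Mei starts after Kenji ends; Kenji is clear from here.
Ravi starts after Mei ends; Mei is clear from here.
Yusuf starts after Ravi ends.
Every pair is clear; the schedule has no overlaps.

Yes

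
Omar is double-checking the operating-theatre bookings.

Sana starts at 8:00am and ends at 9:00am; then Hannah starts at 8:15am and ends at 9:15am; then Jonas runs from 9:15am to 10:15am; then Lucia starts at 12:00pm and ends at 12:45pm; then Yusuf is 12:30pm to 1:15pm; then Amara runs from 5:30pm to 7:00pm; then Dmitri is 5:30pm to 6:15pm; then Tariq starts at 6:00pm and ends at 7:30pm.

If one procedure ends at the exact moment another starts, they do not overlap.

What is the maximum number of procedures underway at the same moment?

3

Walk through starts and ends in time order (an end at T is processed before a start at T):
8:00am start Sana → 1
8:15am start Hannah → 2
9:00am end Sana → 1
9:15am end Hannah → 0
9:15am start Jonas → 1
10:15am end Jonas → 0
12:00pm start Lucia → 1
12:30pm start Yusuf → 2
12:45pm end Lucia → 1
1:15pm end Yusuf → 0
5:30pm start Amara → 1
5:30pm start Dmitri → 2
6:00pm start Tariq → 3
6:15pm end Dmitri → 2
7:00pm end Amara → 1
7:30pm end Tariq → 0
Peak is 3, at 6:00pm (Amara, Dmitri, Tariq).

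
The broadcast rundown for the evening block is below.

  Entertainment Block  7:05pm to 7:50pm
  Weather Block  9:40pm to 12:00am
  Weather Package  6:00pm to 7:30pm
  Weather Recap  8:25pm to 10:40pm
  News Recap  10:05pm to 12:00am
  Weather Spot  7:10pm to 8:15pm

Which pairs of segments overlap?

Entertainment Block & Weather Package, Entertainment Block & Weather Spot, News Recap & Weather Block, News Recap & Weather Recap, Weather Block & Weather Recap, Weather Package & Weather Spot

Sorted by start: Weather Package, Entertainment Block, Weather Spot, Weather Recap, Weather Block, News Recap.
Entertainment Block starts before Weather Package ends → Weather Package and Entertainment Block overlap.
Weather Spot starts before Weather Package ends → Weather Package and Weather Spot overlap.
Weather Recap starts after Weather Package ends, so nothing later overlaps Weather Package either.
Weather Spot starts before Entertainment Block ends → Entertainment Block and Weather Spot overlap.
Weather Recap starts after Entertainment Block ends, so nothing later overlaps Entertainment Block either.
Weather Recap starts after Weather Spot ends, so nothing later overlaps Weather Spot either.
Weather Block starts before Weather Recap ends → Weather Recap and Weather Block overlap.
News Recap starts before Weather Recap ends → Weather Recap and News Recap overlap.
News Recap starts before Weather Block ends → Weather Block and News Recap overlap.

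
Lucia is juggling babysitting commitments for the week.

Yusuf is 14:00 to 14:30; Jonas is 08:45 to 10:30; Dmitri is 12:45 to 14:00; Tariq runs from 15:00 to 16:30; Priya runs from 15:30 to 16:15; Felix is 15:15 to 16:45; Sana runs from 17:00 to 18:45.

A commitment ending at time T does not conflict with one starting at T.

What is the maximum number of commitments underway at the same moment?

3

Sweep the timeline, counting +1 at each start and −1 at each end (ends before starts at a tie):
08:45 start Jonas → 1
10:30 end Jonas → 0
12:45 start Dmitri → 1
14:00 end Dmitri → 0
14:00 start Yusuf → 1
14:30 end Yusuf → 0
15:00 start Tariq → 1
15:15 start Felix → 2
15:30 start Priya → 3
16:15 end Priya → 2
16:30 end Tariq → 1
16:45 end Felix → 0
17:00 start Sana → 1
18:45 end Sana → 0
Peak is 3, at 15:30 (Felix, Priya, Tariq).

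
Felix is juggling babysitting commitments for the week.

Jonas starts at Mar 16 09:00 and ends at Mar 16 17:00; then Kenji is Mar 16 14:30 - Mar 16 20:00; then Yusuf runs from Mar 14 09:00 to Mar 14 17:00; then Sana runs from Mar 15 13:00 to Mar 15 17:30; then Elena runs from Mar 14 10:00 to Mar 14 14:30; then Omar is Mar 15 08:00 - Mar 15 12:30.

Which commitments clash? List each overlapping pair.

Elena & Yusuf, Jonas & Kenji

Sorted by start: Yusuf, Elena, Omar, Sana, Jonas, Kenji.
Elena starts before Yusuf ends → Yusuf and Elena overlap.
Omar starts after Yusuf ends, so nothing later overlaps Yusuf either.
Omar starts after Elena ends, so nothing later overlaps Elena either.
Sana starts after Omar ends, so nothing later overlaps Omar either.
Jonas starts after Sana ends, so nothing later overlaps Sana either.
Kenji starts before Jonas ends → Jonas and Kenji overlap.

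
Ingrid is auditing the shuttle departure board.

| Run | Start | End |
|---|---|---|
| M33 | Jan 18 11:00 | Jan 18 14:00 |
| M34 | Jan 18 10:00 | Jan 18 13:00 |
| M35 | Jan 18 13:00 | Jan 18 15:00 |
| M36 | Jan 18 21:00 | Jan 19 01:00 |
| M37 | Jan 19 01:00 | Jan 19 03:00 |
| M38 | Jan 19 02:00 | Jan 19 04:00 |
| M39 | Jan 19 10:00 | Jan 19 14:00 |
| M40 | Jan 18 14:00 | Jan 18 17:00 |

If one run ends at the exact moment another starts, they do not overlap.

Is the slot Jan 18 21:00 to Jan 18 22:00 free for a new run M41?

M34: ends Jan 18 13:00 at or before M41 starts Jan 18 21:00 → clear.
M33: ends Jan 18 14:00 at or before M41 starts Jan 18 21:00 → clear.
M35: ends Jan 18 15:00 at or before M41 starts Jan 18 21:00 → clear.
M40: ends Jan 18 17:00 at or before M41 starts Jan 18 21:00 → clear.
M36: starts Jan 18 21:00 before M41 ends Jan 18 22:00, and ends Jan 19 01:00 after M41 starts Jan 18 21:00 → overlap.
M37: starts Jan 19 01:00 at or after M41 ends Jan 18 22:00 → clear.
M38: starts Jan 19 02:00 at or after M41 ends Jan 18 22:00 → clear.
M39: starts Jan 19 10:00 at or after M41 ends Jan 18 22:00 → clear.
M41 overlaps M36.

No — it overlaps M36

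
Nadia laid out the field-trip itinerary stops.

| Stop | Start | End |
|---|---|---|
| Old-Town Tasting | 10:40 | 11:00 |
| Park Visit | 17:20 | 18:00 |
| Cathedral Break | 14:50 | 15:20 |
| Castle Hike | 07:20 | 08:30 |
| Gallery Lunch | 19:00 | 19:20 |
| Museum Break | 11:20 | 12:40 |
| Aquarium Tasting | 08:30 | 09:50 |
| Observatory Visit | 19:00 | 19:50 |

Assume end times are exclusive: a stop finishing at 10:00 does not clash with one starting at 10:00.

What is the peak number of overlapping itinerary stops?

2

Walk through starts and ends in time order (an end at T is processed before a start at T):
07:20 start Castle Hike → 1
08:30 end Castle Hike → 0
08:30 start Aquarium Tasting → 1
09:50 end Aquarium Tasting → 0
10:40 start Old-Town Tasting → 1
11:00 end Old-Town Tasting → 0
11:20 start Museum Break → 1
12:40 end Museum Break → 0
14:50 start Cathedral Break → 1
15:20 end Cathedral Break → 0
17:20 start Park Visit → 1
18:00 end Park Visit → 0
19:00 start Gallery Lunch → 1
19:00 start Observatory Visit → 2
19:20 end Gallery Lunch → 1
19:50 end Observatory Visit → 0
Peak is 2, at 19:00 (Gallery Lunch, Observatory Visit).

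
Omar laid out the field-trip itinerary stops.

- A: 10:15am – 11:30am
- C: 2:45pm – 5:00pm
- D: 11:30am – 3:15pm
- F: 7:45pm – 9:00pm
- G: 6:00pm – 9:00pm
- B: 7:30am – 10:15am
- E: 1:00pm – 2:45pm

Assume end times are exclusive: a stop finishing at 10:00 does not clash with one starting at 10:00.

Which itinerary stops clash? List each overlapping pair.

Check each pair: they overlap iff neither finishes before the other starts.
Sorted by start: B, A, D, E, C, G, F.
A starts exactly when B ends (back-to-back, no overlap); B is clear from here.
D starts exactly when A ends (back-to-back, no overlap); A is clear from here.
E starts before D ends → D and E overlap.
C starts before D ends → D and C overlap.
G starts after D ends; D is clear from here.
C starts exactly when E ends (back-to-back, no overlap); E is clear from here.
G starts after C ends; C is clear from here.
F starts before G ends → G and F overlap.

C & D, D & E, F & G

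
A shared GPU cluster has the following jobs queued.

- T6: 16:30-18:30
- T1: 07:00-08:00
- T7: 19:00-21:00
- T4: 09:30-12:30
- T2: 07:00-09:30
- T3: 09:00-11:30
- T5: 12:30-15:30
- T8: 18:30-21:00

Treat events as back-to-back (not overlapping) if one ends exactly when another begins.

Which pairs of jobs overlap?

Sorted by start: T1, T2, T3, T4, T5, T6, T8, T7.
T2 starts before T1 ends → T1 and T2 overlap.
T3 starts after T1 ends; T1 is clear from here.
T3 starts before T2 ends → T2 and T3 overlap.
T4 starts exactly when T2 ends (back-to-back, no overlap); T2 is clear from here.
T4 starts before T3 ends → T3 and T4 overlap.
T5 starts after T3 ends; T3 is clear from here.
T5 starts exactly when T4 ends (back-to-back, no overlap); T4 is clear from here.
T6 starts after T5 ends; T5 is clear from here.
T8 starts exactly when T6 ends (back-to-back, no overlap); T6 is clear from here.
T7 starts before T8 ends → T8 and T7 overlap.

T1 & T2, T2 & T3, T3 & T4, T7 & T8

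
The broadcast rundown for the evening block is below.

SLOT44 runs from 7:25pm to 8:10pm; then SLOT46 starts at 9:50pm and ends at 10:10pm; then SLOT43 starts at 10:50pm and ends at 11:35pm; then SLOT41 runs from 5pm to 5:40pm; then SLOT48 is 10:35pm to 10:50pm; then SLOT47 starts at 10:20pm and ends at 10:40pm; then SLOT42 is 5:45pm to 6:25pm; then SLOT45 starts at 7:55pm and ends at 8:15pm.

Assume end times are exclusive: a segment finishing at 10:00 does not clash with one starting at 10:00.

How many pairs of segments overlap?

2

Sorted by start: SLOT41, SLOT42, SLOT44, SLOT45, SLOT46, SLOT47, SLOT48, SLOT43.
SLOT42 starts after SLOT41 ends; SLOT41 is clear from here.
SLOT44 starts after SLOT42 ends; SLOT42 is clear from here.
SLOT45 starts before SLOT44 ends → SLOT44 and SLOT45 overlap.
SLOT46 starts after SLOT44 ends; SLOT44 is clear from here.
SLOT46 starts after SLOT45 ends; SLOT45 is clear from here.
SLOT47 starts after SLOT46 ends; SLOT46 is clear from here.
SLOT48 starts before SLOT47 ends → SLOT47 and SLOT48 overlap.
SLOT43 starts after SLOT47 ends.
SLOT43 starts exactly when SLOT48 ends (back-to-back, no overlap).
Overlapping pairs: SLOT44 & SLOT45, SLOT47 & SLOT48 — 2 in total.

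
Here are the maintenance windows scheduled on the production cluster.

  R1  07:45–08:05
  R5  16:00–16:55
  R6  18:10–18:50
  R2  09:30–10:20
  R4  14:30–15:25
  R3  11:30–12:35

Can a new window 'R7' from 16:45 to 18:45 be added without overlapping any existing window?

R1: ends 08:05 at or before R7 starts 16:45 → clear.
R2: ends 10:20 at or before R7 starts 16:45 → clear.
R3: ends 12:35 at or before R7 starts 16:45 → clear.
R4: ends 15:25 at or before R7 starts 16:45 → clear.
R5: starts 16:00 before R7 ends 18:45, and ends 16:55 after R7 starts 16:45 → overlap.
R6: starts 18:10 before R7 ends 18:45, and ends 18:50 after R7 starts 16:45 → overlap.
R7 overlaps R5, R6.

No — it overlaps R5, R6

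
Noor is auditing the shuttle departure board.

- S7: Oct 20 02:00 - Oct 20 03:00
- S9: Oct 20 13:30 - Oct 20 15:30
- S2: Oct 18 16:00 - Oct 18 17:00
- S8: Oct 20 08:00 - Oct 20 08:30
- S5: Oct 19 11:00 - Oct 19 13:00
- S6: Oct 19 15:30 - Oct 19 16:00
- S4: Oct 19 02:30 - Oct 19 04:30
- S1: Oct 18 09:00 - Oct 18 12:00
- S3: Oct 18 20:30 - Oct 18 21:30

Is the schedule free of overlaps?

Two intervals overlap when each starts before the other ends.
Sorted by start: S1, S2, S3, S4, S5, S6, S7, S8, S9.
S2 starts after S1 ends — done with S1.
S3 starts after S2 ends — done with S2.
S4 starts after S3 ends — done with S3.
S5 starts after S4 ends — done with S4.
S6 starts after S5 ends — done with S5.
S7 starts after S6 ends — done with S6.
S8 starts after S7 ends — done with S7.
S9 starts after S8 ends.
Every pair is clear; the schedule has no overlaps.

Yes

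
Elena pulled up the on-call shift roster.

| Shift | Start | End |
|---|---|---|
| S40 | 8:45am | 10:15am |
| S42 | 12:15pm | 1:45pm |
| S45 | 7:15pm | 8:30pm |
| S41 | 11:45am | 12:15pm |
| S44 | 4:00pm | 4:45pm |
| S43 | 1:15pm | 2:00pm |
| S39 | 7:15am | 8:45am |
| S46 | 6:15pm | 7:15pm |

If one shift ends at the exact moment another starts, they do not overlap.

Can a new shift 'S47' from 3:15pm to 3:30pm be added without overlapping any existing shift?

S39: ends 8:45am at or before S47 starts 3:15pm → clear.
S40: ends 10:15am at or before S47 starts 3:15pm → clear.
S41: ends 12:15pm at or before S47 starts 3:15pm → clear.
S42: ends 1:45pm at or before S47 starts 3:15pm → clear.
S43: ends 2:00pm at or before S47 starts 3:15pm → clear.
S44: starts 4:00pm at or after S47 ends 3:30pm → clear.
S46: starts 6:15pm at or after S47 ends 3:30pm → clear.
S45: starts 7:15pm at or after S47 ends 3:30pm → clear.

Yes — the slot is free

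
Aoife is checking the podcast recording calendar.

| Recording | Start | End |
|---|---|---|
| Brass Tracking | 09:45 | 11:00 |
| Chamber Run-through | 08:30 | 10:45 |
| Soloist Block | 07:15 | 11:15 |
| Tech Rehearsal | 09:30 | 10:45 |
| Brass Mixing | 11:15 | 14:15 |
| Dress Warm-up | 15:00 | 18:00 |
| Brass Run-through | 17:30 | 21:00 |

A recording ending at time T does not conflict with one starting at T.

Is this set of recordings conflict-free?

Sorted by start: Soloist Block, Chamber Run-through, Tech Rehearsal, Brass Tracking, Brass Mixing, Dress Warm-up, Brass Run-through.
Chamber Run-through starts before Soloist Block ends → Soloist Block and Chamber Run-through overlap.
That's a conflict, so the schedule is not conflict-free.

No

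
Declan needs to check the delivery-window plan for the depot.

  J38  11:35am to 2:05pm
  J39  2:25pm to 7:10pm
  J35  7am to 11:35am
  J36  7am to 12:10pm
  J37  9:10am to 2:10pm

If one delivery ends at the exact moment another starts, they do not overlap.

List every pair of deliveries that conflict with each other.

Sorted by start: J35, J36, J37, J38, J39.
J36 starts before J35 ends → J35 and J36 overlap.
J37 starts before J35 ends → J35 and J37 overlap.
J38 starts exactly when J35 ends (back-to-back, no overlap) — done with J35.
J37 starts before J36 ends → J36 and J37 overlap.
J38 starts before J36 ends → J36 and J38 overlap.
J39 starts after J36 ends.
J38 starts before J37 ends → J37 and J38 overlap.
J39 starts after J37 ends.
J39 starts after J38 ends.

J35 & J36, J35 & J37, J36 & J37, J36 & J38, J37 & J38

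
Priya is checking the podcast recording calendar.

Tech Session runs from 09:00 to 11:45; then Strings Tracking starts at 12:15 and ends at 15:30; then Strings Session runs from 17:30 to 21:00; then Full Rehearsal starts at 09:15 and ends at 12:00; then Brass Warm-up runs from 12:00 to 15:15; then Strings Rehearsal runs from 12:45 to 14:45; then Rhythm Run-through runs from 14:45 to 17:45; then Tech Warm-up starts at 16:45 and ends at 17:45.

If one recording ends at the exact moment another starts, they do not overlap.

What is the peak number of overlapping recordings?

3

Walk through starts and ends in time order (an end at T is processed before a start at T):
09:00 start Tech Session → 1
09:15 start Full Rehearsal → 2
11:45 end Tech Session → 1
12:00 end Full Rehearsal → 0
12:00 start Brass Warm-up → 1
12:15 start Strings Tracking → 2
12:45 start Strings Rehearsal → 3
14:45 end Strings Rehearsal → 2
14:45 start Rhythm Run-through → 3
15:15 end Brass Warm-up → 2
15:30 end Strings Tracking → 1
16:45 start Tech Warm-up → 2
17:30 start Strings Session → 3
17:45 end Rhythm Run-through → 2
17:45 end Tech Warm-up → 1
21:00 end Strings Session → 0
Peak is 3, at 12:45 (Brass Warm-up, Strings Rehearsal, Strings Tracking).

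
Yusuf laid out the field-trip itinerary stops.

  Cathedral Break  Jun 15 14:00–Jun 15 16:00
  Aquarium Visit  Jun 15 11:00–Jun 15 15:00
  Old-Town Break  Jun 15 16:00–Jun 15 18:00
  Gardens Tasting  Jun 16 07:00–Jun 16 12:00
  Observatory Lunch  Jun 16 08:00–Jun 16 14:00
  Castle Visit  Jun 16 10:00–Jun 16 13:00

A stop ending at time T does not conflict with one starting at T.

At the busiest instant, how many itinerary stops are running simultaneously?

3

Sweep the timeline, counting +1 at each start and −1 at each end (ends before starts at a tie):
Jun 15 11:00 start Aquarium Visit → 1
Jun 15 14:00 start Cathedral Break → 2
Jun 15 15:00 end Aquarium Visit → 1
Jun 15 16:00 end Cathedral Break → 0
Jun 15 16:00 start Old-Town Break → 1
Jun 15 18:00 end Old-Town Break → 0
Jun 16 07:00 start Gardens Tasting → 1
Jun 16 08:00 start Observatory Lunch → 2
Jun 16 10:00 start Castle Visit → 3
Jun 16 12:00 end Gardens Tasting → 2
Jun 16 13:00 end Castle Visit → 1
Jun 16 14:00 end Observatory Lunch → 0
Peak is 3, at Jun 16 10:00 (Castle Visit, Gardens Tasting, Observatory Lunch).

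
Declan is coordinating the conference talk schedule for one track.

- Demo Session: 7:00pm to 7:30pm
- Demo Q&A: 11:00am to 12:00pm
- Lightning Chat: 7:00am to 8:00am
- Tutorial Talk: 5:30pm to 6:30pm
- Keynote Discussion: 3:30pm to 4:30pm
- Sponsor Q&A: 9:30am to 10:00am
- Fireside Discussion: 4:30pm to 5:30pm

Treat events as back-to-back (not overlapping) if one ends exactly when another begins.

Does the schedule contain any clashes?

Sorted by start: Lightning Chat, Sponsor Q&A, Demo Q&A, Keynote Discussion, Fireside Discussion, Tutorial Talk, Demo Session.
Sponsor Q&A starts after Lightning Chat ends; Lightning Chat is clear from here.
Demo Q&A starts after Sponsor Q&A ends; Sponsor Q&A is clear from here.
Keynote Discussion starts after Demo Q&A ends; Demo Q&A is clear from here.
Fireside Discussion starts exactly when Keynote Discussion ends (back-to-back, no overlap); Keynote Discussion is clear from here.
Tutorial Talk starts exactly when Fireside Discussion ends (back-to-back, no overlap); Fireside Discussion is clear from here.
Demo Session starts after Tutorial Talk ends.
Every pair is clear; the schedule has no overlaps.

No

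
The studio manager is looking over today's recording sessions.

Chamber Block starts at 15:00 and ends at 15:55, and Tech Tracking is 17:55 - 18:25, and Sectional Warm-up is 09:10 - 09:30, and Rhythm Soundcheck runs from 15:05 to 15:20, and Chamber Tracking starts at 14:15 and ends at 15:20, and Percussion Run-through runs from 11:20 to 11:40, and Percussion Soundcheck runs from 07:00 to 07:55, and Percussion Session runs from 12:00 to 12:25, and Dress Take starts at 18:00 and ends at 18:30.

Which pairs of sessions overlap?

Sorted by start: Percussion Soundcheck, Sectional Warm-up, Percussion Run-through, Percussion Session, Chamber Tracking, Chamber Block, Rhythm Soundcheck, Tech Tracking, Dress Take.
Sectional Warm-up starts after Percussion Soundcheck ends; Percussion Soundcheck is clear from here.
Percussion Run-through starts after Sectional Warm-up ends; Sectional Warm-up is clear from here.
Percussion Session starts after Percussion Run-through ends; Percussion Run-through is clear from here.
Chamber Tracking starts after Percussion Session ends; Percussion Session is clear from here.
Chamber Block starts before Chamber Tracking ends → Chamber Tracking and Chamber Block overlap.
Rhythm Soundcheck starts before Chamber Tracking ends → Chamber Tracking and Rhythm Soundcheck overlap.
Tech Tracking starts after Chamber Tracking ends; Chamber Tracking is clear from here.
Rhythm Soundcheck starts before Chamber Block ends → Chamber Block and Rhythm Soundcheck overlap.
Tech Tracking starts after Chamber Block ends; Chamber Block is clear from here.
Tech Tracking starts after Rhythm Soundcheck ends; Rhythm Soundcheck is clear from here.
Dress Take starts before Tech Tracking ends → Tech Tracking and Dress Take overlap.

Chamber Block & Chamber Tracking, Chamber Block & Rhythm Soundcheck, Chamber Tracking & Rhythm Soundcheck, Dress Take & Tech Tracking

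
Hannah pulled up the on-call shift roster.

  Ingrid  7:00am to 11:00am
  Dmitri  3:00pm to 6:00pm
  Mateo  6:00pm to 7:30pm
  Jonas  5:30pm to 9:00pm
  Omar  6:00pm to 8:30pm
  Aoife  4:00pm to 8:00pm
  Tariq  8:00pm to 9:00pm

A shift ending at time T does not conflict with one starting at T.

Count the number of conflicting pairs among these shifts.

Two intervals overlap when each starts before the other ends.
Sorted by start: Ingrid, Dmitri, Aoife, Jonas, Mateo, Omar, Tariq.
Dmitri starts after Ingrid ends; Ingrid is clear from here.
Aoife starts before Dmitri ends → Dmitri and Aoife overlap.
Jonas starts before Dmitri ends → Dmitri and Jonas overlap.
Mateo starts exactly when Dmitri ends (back-to-back, no overlap); Dmitri is clear from here.
Jonas starts before Aoife ends → Aoife and Jonas overlap.
Mateo starts before Aoife ends → Aoife and Mateo overlap.
Omar starts before Aoife ends → Aoife and Omar overlap.
Tariq starts exactly when Aoife ends (back-to-back, no overlap).
Mateo starts before Jonas ends → Jonas and Mateo overlap.
Omar starts before Jonas ends → Jonas and Omar overlap.
Tariq starts before Jonas ends → Jonas and Tariq overlap.
Omar starts before Mateo ends → Mateo and Omar overlap.
Tariq starts after Mateo ends.
Tariq starts before Omar ends → Omar and Tariq overlap.
Overlapping pairs: Aoife & Dmitri, Aoife & Jonas, Aoife & Mateo, Aoife & Omar, Dmitri & Jonas, Jonas & Mateo, Jonas & Omar, Jonas & Tariq, Mateo & Omar, Omar & Tariq — 10 in total.

10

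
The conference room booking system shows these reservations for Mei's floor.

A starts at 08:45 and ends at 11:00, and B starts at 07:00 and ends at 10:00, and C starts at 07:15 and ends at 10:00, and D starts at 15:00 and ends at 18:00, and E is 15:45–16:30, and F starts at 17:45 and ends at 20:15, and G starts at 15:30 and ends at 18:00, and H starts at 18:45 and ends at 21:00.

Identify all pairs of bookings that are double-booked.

A & B, A & C, B & C, D & E, D & F, D & G, E & G, F & G, F & H

Two intervals overlap when each starts before the other ends.
Sorted by start: B, C, A, D, G, E, F, H.
C starts before B ends → B and C overlap.
A starts before B ends → B and A overlap.
D starts after B ends — done with B.
A starts before C ends → C and A overlap.
D starts after C ends — done with C.
D starts after A ends — done with A.
G starts before D ends → D and G overlap.
E starts before D ends → D and E overlap.
F starts before D ends → D and F overlap.
H starts after D ends.
E starts before G ends → G and E overlap.
F starts before G ends → G and F overlap.
H starts after G ends.
F starts after E ends — done with E.
H starts before F ends → F and H overlap.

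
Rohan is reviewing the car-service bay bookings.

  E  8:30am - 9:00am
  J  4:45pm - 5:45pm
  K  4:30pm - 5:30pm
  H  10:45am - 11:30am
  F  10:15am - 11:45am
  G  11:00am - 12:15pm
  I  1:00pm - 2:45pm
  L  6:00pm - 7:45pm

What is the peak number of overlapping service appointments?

Sweep the timeline, counting +1 at each start and −1 at each end (ends before starts at a tie):
8:30am start E → 1
9:00am end E → 0
10:15am start F → 1
10:45am start H → 2
11:00am start G → 3
11:30am end H → 2
11:45am end F → 1
12:15pm end G → 0
1:00pm start I → 1
2:45pm end I → 0
4:30pm start K → 1
4:45pm start J → 2
5:30pm end K → 1
5:45pm end J → 0
6:00pm start L → 1
7:45pm end L → 0
Peak is 3, at 11:00am (F, G, H).

3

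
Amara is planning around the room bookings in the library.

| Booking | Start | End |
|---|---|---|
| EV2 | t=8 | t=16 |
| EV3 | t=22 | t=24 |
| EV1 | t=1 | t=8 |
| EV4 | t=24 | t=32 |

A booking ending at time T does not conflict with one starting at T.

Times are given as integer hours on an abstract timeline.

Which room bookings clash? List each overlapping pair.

no overlapping pairs

Two intervals overlap when each starts before the other ends.
Sorted by start: EV1, EV2, EV3, EV4.
EV2 starts exactly when EV1 ends (back-to-back, no overlap); EV1 is clear from here.
EV3 starts after EV2 ends; EV2 is clear from here.
EV4 starts exactly when EV3 ends (back-to-back, no overlap).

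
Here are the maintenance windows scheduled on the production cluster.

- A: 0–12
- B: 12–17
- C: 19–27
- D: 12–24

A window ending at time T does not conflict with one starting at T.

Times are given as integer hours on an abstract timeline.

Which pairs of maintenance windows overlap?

B & D, C & D

Sorted by start: A, B, D, C.
B starts exactly when A ends (back-to-back, no overlap), so nothing later overlaps A either.
D starts before B ends → B and D overlap.
C starts after B ends.
C starts before D ends → D and C overlap.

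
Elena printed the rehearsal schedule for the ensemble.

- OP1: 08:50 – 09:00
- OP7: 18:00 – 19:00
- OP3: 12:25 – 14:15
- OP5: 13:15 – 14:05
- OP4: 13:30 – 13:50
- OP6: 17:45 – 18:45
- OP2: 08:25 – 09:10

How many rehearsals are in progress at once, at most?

Sweep the timeline, counting +1 at each start and −1 at each end (ends before starts at a tie):
08:25 start OP2 → 1
08:50 start OP1 → 2
09:00 end OP1 → 1
09:10 end OP2 → 0
12:25 start OP3 → 1
13:15 start OP5 → 2
13:30 start OP4 → 3
13:50 end OP4 → 2
14:05 end OP5 → 1
14:15 end OP3 → 0
17:45 start OP6 → 1
18:00 start OP7 → 2
18:45 end OP6 → 1
19:00 end OP7 → 0
Peak is 3, at 13:30 (OP3, OP4, OP5).

3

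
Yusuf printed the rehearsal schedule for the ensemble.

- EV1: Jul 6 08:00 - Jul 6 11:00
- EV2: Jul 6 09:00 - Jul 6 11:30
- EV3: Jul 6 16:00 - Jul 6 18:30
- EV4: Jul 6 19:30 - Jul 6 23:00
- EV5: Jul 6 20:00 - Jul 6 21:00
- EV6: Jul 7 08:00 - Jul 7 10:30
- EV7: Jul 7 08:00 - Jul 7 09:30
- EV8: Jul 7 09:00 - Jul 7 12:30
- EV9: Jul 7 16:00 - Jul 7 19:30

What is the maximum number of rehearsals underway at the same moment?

3

Sort all start/end points and keep a running count:
Jul 6 08:00 start EV1 → 1
Jul 6 09:00 start EV2 → 2
Jul 6 11:00 end EV1 → 1
Jul 6 11:30 end EV2 → 0
Jul 6 16:00 start EV3 → 1
Jul 6 18:30 end EV3 → 0
Jul 6 19:30 start EV4 → 1
Jul 6 20:00 start EV5 → 2
Jul 6 21:00 end EV5 → 1
Jul 6 23:00 end EV4 → 0
Jul 7 08:00 start EV6 → 1
Jul 7 08:00 start EV7 → 2
Jul 7 09:00 start EV8 → 3
Jul 7 09:30 end EV7 → 2
Jul 7 10:30 end EV6 → 1
Jul 7 12:30 end EV8 → 0
Jul 7 16:00 start EV9 → 1
Jul 7 19:30 end EV9 → 0
Peak is 3, at Jul 7 09:00 (EV6, EV7, EV8).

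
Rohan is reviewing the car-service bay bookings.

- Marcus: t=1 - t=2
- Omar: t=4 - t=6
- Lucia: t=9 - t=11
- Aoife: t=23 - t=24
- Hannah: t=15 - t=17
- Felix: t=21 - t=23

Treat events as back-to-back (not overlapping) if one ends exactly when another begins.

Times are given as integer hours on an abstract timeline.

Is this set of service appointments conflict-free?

Two intervals overlap when each starts before the other ends.
Sorted by start: Marcus, Omar, Lucia, Hannah, Felix, Aoife.
Omar starts after Marcus ends; Marcus is clear from here.
Lucia starts after Omar ends; Omar is clear from here.
Hannah starts after Lucia ends; Lucia is clear from here.
Felix starts after Hannah ends; Hannah is clear from here.
Aoife starts exactly when Felix ends (back-to-back, no overlap).
Every pair is clear; the schedule has no overlaps.

Yes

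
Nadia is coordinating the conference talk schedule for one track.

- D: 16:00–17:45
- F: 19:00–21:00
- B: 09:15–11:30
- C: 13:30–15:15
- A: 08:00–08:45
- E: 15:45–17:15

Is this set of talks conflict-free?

Sorted by start: A, B, C, E, D, F.
B starts after A ends — done with A.
C starts after B ends — done with B.
E starts after C ends — done with C.
D starts before E ends → E and D overlap.
That's a conflict, so the schedule is not conflict-free.

No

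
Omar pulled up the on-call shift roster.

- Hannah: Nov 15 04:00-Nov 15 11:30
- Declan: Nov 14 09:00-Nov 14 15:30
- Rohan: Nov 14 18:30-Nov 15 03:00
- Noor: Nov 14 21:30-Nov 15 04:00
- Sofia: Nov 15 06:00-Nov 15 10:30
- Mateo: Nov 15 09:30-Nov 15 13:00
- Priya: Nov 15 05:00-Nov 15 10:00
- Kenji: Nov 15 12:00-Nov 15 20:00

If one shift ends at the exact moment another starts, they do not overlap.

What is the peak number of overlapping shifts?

Sweep the timeline, counting +1 at each start and −1 at each end (ends before starts at a tie):
Nov 14 09:00 start Declan → 1
Nov 14 15:30 end Declan → 0
Nov 14 18:30 start Rohan → 1
Nov 14 21:30 start Noor → 2
Nov 15 03:00 end Rohan → 1
Nov 15 04:00 end Noor → 0
Nov 15 04:00 start Hannah → 1
Nov 15 05:00 start Priya → 2
Nov 15 06:00 start Sofia → 3
Nov 15 09:30 start Mateo → 4
Nov 15 10:00 end Priya → 3
Nov 15 10:30 end Sofia → 2
Nov 15 11:30 end Hannah → 1
Nov 15 12:00 start Kenji → 2
Nov 15 13:00 end Mateo → 1
Nov 15 20:00 end Kenji → 0
Peak is 4, at Nov 15 09:30 (Hannah, Mateo, Priya, Sofia).

4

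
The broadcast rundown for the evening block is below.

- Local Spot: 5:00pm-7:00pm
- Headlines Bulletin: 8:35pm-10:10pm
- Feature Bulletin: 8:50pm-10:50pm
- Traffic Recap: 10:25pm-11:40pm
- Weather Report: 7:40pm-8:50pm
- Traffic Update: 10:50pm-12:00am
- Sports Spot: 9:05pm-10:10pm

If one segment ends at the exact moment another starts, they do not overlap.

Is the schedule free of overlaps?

No

Two intervals overlap when each starts before the other ends.
Sorted by start: Local Spot, Weather Report, Headlines Bulletin, Feature Bulletin, Sports Spot, Traffic Recap, Traffic Update.
Weather Report starts after Local Spot ends, so nothing later overlaps Local Spot either.
Headlines Bulletin starts before Weather Report ends → Weather Report and Headlines Bulletin overlap.
That's a conflict, so the schedule is not conflict-free.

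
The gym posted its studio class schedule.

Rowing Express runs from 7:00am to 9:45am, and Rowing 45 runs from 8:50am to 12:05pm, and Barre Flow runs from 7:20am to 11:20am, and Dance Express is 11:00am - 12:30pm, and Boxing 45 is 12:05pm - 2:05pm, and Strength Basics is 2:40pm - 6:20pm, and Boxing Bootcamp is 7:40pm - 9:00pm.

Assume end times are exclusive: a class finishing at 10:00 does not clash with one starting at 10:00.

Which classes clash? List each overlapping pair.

Barre Flow & Dance Express, Barre Flow & Rowing 45, Barre Flow & Rowing Express, Boxing 45 & Dance Express, Dance Express & Rowing 45, Rowing 45 & Rowing Express

Check each pair: they overlap iff neither finishes before the other starts.
Sorted by start: Rowing Express, Barre Flow, Rowing 45, Dance Express, Boxing 45, Strength Basics, Boxing Bootcamp.
Barre Flow starts before Rowing Express ends → Rowing Express and Barre Flow overlap.
Rowing 45 starts before Rowing Express ends → Rowing Express and Rowing 45 overlap.
Dance Express starts after Rowing Express ends, so nothing later overlaps Rowing Express either.
Rowing 45 starts before Barre Flow ends → Barre Flow and Rowing 45 overlap.
Dance Express starts before Barre Flow ends → Barre Flow and Dance Express overlap.
Boxing 45 starts after Barre Flow ends, so nothing later overlaps Barre Flow either.
Dance Express starts before Rowing 45 ends → Rowing 45 and Dance Express overlap.
Boxing 45 starts exactly when Rowing 45 ends (back-to-back, no overlap), so nothing later overlaps Rowing 45 either.
Boxing 45 starts before Dance Express ends → Dance Express and Boxing 45 overlap.
Strength Basics starts after Dance Express ends, so nothing later overlaps Dance Express either.
Strength Basics starts after Boxing 45 ends, so nothing later overlaps Boxing 45 either.
Boxing Bootcamp starts after Strength Basics ends.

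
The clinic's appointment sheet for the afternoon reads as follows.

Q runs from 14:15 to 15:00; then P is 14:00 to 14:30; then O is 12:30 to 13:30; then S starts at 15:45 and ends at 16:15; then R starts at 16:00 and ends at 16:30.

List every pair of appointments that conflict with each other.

P & Q, R & S

Sorted by start: O, P, Q, S, R.
P starts after O ends — done with O.
Q starts before P ends → P and Q overlap.
S starts after P ends — done with P.
S starts after Q ends — done with Q.
R starts before S ends → S and R overlap.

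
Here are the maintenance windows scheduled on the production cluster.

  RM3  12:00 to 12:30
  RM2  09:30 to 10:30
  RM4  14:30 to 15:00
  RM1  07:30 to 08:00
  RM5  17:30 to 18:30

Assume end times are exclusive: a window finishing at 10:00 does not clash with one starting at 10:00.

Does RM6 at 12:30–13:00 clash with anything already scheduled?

RM1: ends 08:00 at or before RM6 starts 12:30 → clear.
RM2: ends 10:30 at or before RM6 starts 12:30 → clear.
RM3: ends 12:30 at or before RM6 starts 12:30 → clear.
RM4: starts 14:30 at or after RM6 ends 13:00 → clear.
RM5: starts 17:30 at or after RM6 ends 13:00 → clear.

No — it doesn't clash with anything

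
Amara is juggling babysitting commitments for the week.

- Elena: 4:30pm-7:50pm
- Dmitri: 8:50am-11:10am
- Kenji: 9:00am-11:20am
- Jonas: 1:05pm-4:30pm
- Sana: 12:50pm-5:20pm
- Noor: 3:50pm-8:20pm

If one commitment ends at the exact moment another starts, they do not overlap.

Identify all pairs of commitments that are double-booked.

Sorted by start: Dmitri, Kenji, Sana, Jonas, Noor, Elena.
Kenji starts before Dmitri ends → Dmitri and Kenji overlap.
Sana starts after Dmitri ends, so nothing later overlaps Dmitri either.
Sana starts after Kenji ends, so nothing later overlaps Kenji either.
Jonas starts before Sana ends → Sana and Jonas overlap.
Noor starts before Sana ends → Sana and Noor overlap.
Elena starts before Sana ends → Sana and Elena overlap.
Noor starts before Jonas ends → Jonas and Noor overlap.
Elena starts exactly when Jonas ends (back-to-back, no overlap).
Elena starts before Noor ends → Noor and Elena overlap.

Dmitri & Kenji, Elena & Noor, Elena & Sana, Jonas & Noor, Jonas & Sana, Noor & Sana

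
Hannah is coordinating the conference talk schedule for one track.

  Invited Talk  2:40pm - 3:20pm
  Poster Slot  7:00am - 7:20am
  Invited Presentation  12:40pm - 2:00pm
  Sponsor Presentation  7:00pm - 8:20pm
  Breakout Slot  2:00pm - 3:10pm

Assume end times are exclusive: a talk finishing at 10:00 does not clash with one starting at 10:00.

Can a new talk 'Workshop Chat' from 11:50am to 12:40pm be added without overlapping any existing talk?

Poster Slot: ends 7:20am at or before Workshop Chat starts 11:50am → clear.
Invited Presentation: starts 12:40pm at or after Workshop Chat ends 12:40pm → clear.
Breakout Slot: starts 2:00pm at or after Workshop Chat ends 12:40pm → clear.
Invited Talk: starts 2:40pm at or after Workshop Chat ends 12:40pm → clear.
Sponsor Presentation: starts 7:00pm at or after Workshop Chat ends 12:40pm → clear.

Yes — the slot is free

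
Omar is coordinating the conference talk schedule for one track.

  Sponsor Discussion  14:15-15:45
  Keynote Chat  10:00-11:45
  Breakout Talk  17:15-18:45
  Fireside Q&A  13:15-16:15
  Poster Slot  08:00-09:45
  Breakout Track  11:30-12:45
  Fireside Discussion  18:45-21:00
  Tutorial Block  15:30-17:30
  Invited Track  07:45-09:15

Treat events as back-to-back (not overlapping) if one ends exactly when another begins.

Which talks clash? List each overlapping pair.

Sorted by start: Invited Track, Poster Slot, Keynote Chat, Breakout Track, Fireside Q&A, Sponsor Discussion, Tutorial Block, Breakout Talk, Fireside Discussion.
Poster Slot starts before Invited Track ends → Invited Track and Poster Slot overlap.
Keynote Chat starts after Invited Track ends; Invited Track is clear from here.
Keynote Chat starts after Poster Slot ends; Poster Slot is clear from here.
Breakout Track starts before Keynote Chat ends → Keynote Chat and Breakout Track overlap.
Fireside Q&A starts after Keynote Chat ends; Keynote Chat is clear from here.
Fireside Q&A starts after Breakout Track ends; Breakout Track is clear from here.
Sponsor Discussion starts before Fireside Q&A ends → Fireside Q&A and Sponsor Discussion overlap.
Tutorial Block starts before Fireside Q&A ends → Fireside Q&A and Tutorial Block overlap.
Breakout Talk starts after Fireside Q&A ends; Fireside Q&A is clear from here.
Tutorial Block starts before Sponsor Discussion ends → Sponsor Discussion and Tutorial Block overlap.
Breakout Talk starts after Sponsor Discussion ends; Sponsor Discussion is clear from here.
Breakout Talk starts before Tutorial Block ends → Tutorial Block and Breakout Talk overlap.
Fireside Discussion starts after Tutorial Block ends.
Fireside Discussion starts exactly when Breakout Talk ends (back-to-back, no overlap).

Breakout Talk & Tutorial Block, Breakout Track & Keynote Chat, Fireside Q&A & Sponsor Discussion, Fireside Q&A & Tutorial Block, Invited Track & Poster Slot, Sponsor Discussion & Tutorial Block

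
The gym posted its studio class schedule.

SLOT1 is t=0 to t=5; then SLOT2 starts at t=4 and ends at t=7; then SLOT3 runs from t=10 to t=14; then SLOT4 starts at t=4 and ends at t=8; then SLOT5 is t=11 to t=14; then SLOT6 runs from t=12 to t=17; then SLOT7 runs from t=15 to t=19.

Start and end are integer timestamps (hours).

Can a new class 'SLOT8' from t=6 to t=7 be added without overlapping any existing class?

SLOT1: ends t=5 at or before SLOT8 starts t=6 → clear.
SLOT2: starts t=4 before SLOT8 ends t=7, and ends t=7 after SLOT8 starts t=6 → overlap.
SLOT4: starts t=4 before SLOT8 ends t=7, and ends t=8 after SLOT8 starts t=6 → overlap.
SLOT3: starts t=10 at or after SLOT8 ends t=7 → clear.
SLOT5: starts t=11 at or after SLOT8 ends t=7 → clear.
SLOT6: starts t=12 at or after SLOT8 ends t=7 → clear.
SLOT7: starts t=15 at or after SLOT8 ends t=7 → clear.
SLOT8 overlaps SLOT2, SLOT4.

No — it overlaps SLOT2, SLOT4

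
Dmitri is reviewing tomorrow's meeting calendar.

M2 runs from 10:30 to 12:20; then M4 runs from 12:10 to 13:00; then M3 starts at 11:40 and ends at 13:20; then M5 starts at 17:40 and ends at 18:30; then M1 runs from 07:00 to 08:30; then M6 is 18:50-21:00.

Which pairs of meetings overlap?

M2 & M3, M2 & M4, M3 & M4

Sorted by start: M1, M2, M3, M4, M5, M6.
M2 starts after M1 ends, so nothing later overlaps M1 either.
M3 starts before M2 ends → M2 and M3 overlap.
M4 starts before M2 ends → M2 and M4 overlap.
M5 starts after M2 ends, so nothing later overlaps M2 either.
M4 starts before M3 ends → M3 and M4 overlap.
M5 starts after M3 ends, so nothing later overlaps M3 either.
M5 starts after M4 ends, so nothing later overlaps M4 either.
M6 starts after M5 ends.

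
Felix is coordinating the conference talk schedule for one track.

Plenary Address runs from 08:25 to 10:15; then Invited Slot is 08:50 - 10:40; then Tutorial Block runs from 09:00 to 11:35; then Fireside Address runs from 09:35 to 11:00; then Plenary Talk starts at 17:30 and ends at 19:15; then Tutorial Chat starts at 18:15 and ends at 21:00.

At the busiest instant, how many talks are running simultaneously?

4

Walk through starts and ends in time order (an end at T is processed before a start at T):
08:25 start Plenary Address → 1
08:50 start Invited Slot → 2
09:00 start Tutorial Block → 3
09:35 start Fireside Address → 4
10:15 end Plenary Address → 3
10:40 end Invited Slot → 2
11:00 end Fireside Address → 1
11:35 end Tutorial Block → 0
17:30 start Plenary Talk → 1
18:15 start Tutorial Chat → 2
19:15 end Plenary Talk → 1
21:00 end Tutorial Chat → 0
Peak is 4, at 09:35 (Fireside Address, Invited Slot, Plenary Address, Tutorial Block).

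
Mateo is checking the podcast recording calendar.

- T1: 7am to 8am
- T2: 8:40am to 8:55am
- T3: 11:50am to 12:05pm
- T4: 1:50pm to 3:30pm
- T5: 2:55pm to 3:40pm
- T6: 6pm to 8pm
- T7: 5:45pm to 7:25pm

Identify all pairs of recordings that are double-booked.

T4 & T5, T6 & T7

Two intervals overlap when each starts before the other ends.
Sorted by start: T1, T2, T3, T4, T5, T7, T6.
T2 starts after T1 ends, so T1 has no further overlaps.
T3 starts after T2 ends, so T2 has no further overlaps.
T4 starts after T3 ends, so T3 has no further overlaps.
T5 starts before T4 ends → T4 and T5 overlap.
T7 starts after T4 ends, so T4 has no further overlaps.
T7 starts after T5 ends, so T5 has no further overlaps.
T6 starts before T7 ends → T7 and T6 overlap.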